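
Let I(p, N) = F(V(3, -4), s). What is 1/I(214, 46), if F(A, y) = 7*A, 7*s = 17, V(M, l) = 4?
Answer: 1/28 ≈ 0.035714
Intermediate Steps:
s = 17/7 (s = (1/7)*17 = 17/7 ≈ 2.4286)
I(p, N) = 28 (I(p, N) = 7*4 = 28)
1/I(214, 46) = 1/28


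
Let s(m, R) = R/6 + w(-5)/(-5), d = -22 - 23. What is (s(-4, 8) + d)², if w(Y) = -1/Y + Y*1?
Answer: 10259209/5625 ≈ 1823.9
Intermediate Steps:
w(Y) = Y - 1/Y (w(Y) = -1/Y + Y = Y - 1/Y)
d = -45
s(m, R) = 24/25 + R/6 (s(m, R) = R/6 + (-5 - 1/(-5))/(-5) = R*(⅙) + (-5 - 1*(-⅕))*(-⅕) = R/6 + (-5 + ⅕)*(-⅕) = R/6 - 24/5*(-⅕) = R/6 + 24/25 = 24/25 + R/6)
(s(-4, 8) + d)² = ((24/25 + (⅙)*8) - 45)² = ((24/25 + 4/3) - 45)² = (172/75 - 45)² = (-3203/75)² = 10259209/5625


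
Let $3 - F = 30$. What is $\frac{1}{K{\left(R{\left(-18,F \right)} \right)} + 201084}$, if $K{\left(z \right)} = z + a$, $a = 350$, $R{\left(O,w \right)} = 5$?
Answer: $\frac{1}{201439} \approx 4.9643 \cdot 10^{-6}$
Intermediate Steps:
$F = -27$ ($F = 3 - 30 = -27$)
$K{\left(z \right)} = 350 + z$ ($K{\left(z \right)} = z + 350 = 350 + z$)
$\frac{1}{K{\left(R{\left(-18,F \right)} \right)} + 201084} = \frac{1}{\left(350 + 5\right) + 201084} = \frac{1}{355 + 201084} = \frac{1}{201439}$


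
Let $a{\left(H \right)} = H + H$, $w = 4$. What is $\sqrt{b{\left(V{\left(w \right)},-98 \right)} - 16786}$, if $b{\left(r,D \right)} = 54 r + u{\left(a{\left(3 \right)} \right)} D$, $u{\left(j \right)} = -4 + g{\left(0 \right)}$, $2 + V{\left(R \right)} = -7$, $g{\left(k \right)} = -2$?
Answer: $2 i \sqrt{4171} \approx 129.17 i$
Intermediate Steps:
$a{\left(H \right)} = 2 H$
$V{\left(R \right)} = -9$ ($V{\left(R \right)} = -2 - 7 = -9$)
$u{\left(j \right)} = -6$ ($u{\left(j \right)} = -4 - 2 = -6$)
$b{\left(r,D \right)} = - 6 D + 54 r$ ($b{\left(r,D \right)} = 54 r - 6 D = - 6 D + 54 r$)
$\sqrt{b{\left(V{\left(w \right)},-98 \right)} - 16786} = \sqrt{\left(\left(-6\right) \left(-98\right) + 54 \left(-9\right)\right) - 16786} = \sqrt{\left(588 - 486\right) - 16786} = \sqrt{102 - 16786} = \sqrt{-16684} = 2 i \sqrt{4171}$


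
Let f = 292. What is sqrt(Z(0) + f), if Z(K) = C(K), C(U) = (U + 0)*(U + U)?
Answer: 2*sqrt(73) ≈ 17.088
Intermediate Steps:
C(U) = 2*U**2 (C(U) = U*(2*U) = 2*U**2)
Z(K) = 2*K**2
sqrt(Z(0) + f) = sqrt(2*0**2 + 292) = sqrt(2*0 + 292) = sqrt(0 + 292) = sqrt(292) = 2*sqrt(73)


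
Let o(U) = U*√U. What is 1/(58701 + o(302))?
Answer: 58701/3418263793 - 302*√302/3418263793 ≈ 1.5637e-5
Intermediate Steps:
o(U) = U^(3/2)
1/(58701 + o(302)) = 1/(58701 + 302^(3/2)) = 1/(58701 + 302*√302)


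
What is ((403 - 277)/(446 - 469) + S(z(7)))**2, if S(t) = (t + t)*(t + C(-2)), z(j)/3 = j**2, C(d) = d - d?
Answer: 987813356544/529 ≈ 1.8673e+9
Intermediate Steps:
C(d) = 0
z(j) = 3*j**2
S(t) = 2*t**2 (S(t) = (t + t)*(t + 0) = (2*t)*t = 2*t**2)
((403 - 277)/(446 - 469) + S(z(7)))**2 = ((403 - 277)/(446 - 469) + 2*(3*7**2)**2)**2 = (126/(-23) + 2*(3*49)**2)**2 = (126*(-1/23) + 2*147**2)**2 = (-126/23 + 2*21609)**2 = (-126/23 + 43218)**2 = (993888/23)**2 = 987813356544/529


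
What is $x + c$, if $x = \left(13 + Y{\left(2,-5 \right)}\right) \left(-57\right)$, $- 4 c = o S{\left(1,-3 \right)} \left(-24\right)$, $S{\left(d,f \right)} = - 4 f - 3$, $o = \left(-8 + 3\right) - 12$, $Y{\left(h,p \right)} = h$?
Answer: $-1773$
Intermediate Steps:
$o = -17$ ($o = -5 - 12 = -17$)
$S{\left(d,f \right)} = -3 - 4 f$
$c = -918$ ($c = - \frac{- 17 \left(-3 - -12\right) \left(-24\right)}{4} = - \frac{- 17 \left(-3 + 12\right) \left(-24\right)}{4} = - \frac{\left(-17\right) 9 \left(-24\right)}{4} = - \frac{\left(-153\right) \left(-24\right)}{4} = \left(- \frac{1}{4}\right) 3672 = -918$)
$x = -855$ ($x = \left(13 + 2\right) \left(-57\right) = 15 \left(-57\right) = -855$)
$x + c = -855 - 918 = -1773$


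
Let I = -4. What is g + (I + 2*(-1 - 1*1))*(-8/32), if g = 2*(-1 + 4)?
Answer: 8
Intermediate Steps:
g = 6 (g = 2*3 = 6)
g + (I + 2*(-1 - 1*1))*(-8/32) = 6 + (-4 + 2*(-1 - 1*1))*(-8/32) = 6 + (-4 + 2*(-1 - 1))*(-8*1/32) = 6 + (-4 + 2*(-2))*(-¼) = 6 + (-4 - 4)*(-¼) = 6 - 8*(-¼) = 6 + 2 = 8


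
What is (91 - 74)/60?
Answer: 17/60 ≈ 0.28333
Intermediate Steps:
(91 - 74)/60 = (1/60)*17 = 17/60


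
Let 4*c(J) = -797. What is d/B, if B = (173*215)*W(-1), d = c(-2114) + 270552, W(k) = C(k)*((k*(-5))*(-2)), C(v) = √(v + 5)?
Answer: -1081411/2975600 ≈ -0.36343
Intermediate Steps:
c(J) = -797/4 (c(J) = (¼)*(-797) = -797/4)
C(v) = √(5 + v)
W(k) = 10*k*√(5 + k) (W(k) = √(5 + k)*((k*(-5))*(-2)) = √(5 + k)*(-5*k*(-2)) = √(5 + k)*(10*k) = 10*k*√(5 + k))
d = 1081411/4 (d = -797/4 + 270552 = 1081411/4 ≈ 2.7035e+5)
B = -743900 (B = (173*215)*(10*(-1)*√(5 - 1)) = 37195*(10*(-1)*√4) = 37195*(10*(-1)*2) = 37195*(-20) = -743900)
d/B = (1081411/4)/(-743900) = (1081411/4)*(-1/743900) = -1081411/2975600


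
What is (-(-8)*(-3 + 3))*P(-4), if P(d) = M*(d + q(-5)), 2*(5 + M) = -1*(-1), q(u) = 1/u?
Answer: 0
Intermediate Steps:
q(u) = 1/u
M = -9/2 (M = -5 + (-1*(-1))/2 = -5 + (½)*1 = -5 + ½ = -9/2 ≈ -4.5000)
P(d) = 9/10 - 9*d/2 (P(d) = -9*(d + 1/(-5))/2 = -9*(d - ⅕)/2 = -9*(-⅕ + d)/2 = 9/10 - 9*d/2)
(-(-8)*(-3 + 3))*P(-4) = (-(-8)*(-3 + 3))*(9/10 - 9/2*(-4)) = (-(-8)*0)*(9/10 + 18) = -4*0*(189/10) = 0*(189/10) = 0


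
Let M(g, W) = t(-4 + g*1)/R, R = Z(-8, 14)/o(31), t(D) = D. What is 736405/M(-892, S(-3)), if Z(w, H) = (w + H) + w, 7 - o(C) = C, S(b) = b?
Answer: -736405/10752 ≈ -68.490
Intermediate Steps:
o(C) = 7 - C
Z(w, H) = H + 2*w (Z(w, H) = (H + w) + w = H + 2*w)
R = 1/12 (R = (14 + 2*(-8))/(7 - 1*31) = (14 - 16)/(7 - 31) = -2/(-24) = -2*(-1/24) = 1/12 ≈ 0.083333)
M(g, W) = -48 + 12*g (M(g, W) = (-4 + g*1)/(1/12) = (-4 + g)*12 = -48 + 12*g)
736405/M(-892, S(-3)) = 736405/(-48 + 12*(-892)) = 736405/(-48 - 10704) = 736405/(-10752) = 736405*(-1/10752) = -736405/10752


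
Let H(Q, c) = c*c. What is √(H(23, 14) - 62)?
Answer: √134 ≈ 11.576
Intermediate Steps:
H(Q, c) = c²
√(H(23, 14) - 62) = √(14² - 62) = √(196 - 62) = √134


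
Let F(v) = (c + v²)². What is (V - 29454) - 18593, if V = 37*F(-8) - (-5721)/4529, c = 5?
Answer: 580215911/4529 ≈ 1.2811e+5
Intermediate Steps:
F(v) = (5 + v²)²
V = 797820774/4529 (V = 37*(5 + (-8)²)² - (-5721)/4529 = 37*(5 + 64)² - (-5721)/4529 = 37*69² - 1*(-5721/4529) = 37*4761 + 5721/4529 = 176157 + 5721/4529 = 797820774/4529 ≈ 1.7616e+5)
(V - 29454) - 18593 = (797820774/4529 - 29454) - 18593 = 664423608/4529 - 18593 = 580215911/4529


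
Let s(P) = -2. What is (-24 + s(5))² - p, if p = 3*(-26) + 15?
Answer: 739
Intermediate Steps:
p = -63 (p = -78 + 15 = -63)
(-24 + s(5))² - p = (-24 - 2)² - 1*(-63) = (-26)² + 63 = 676 + 63 = 739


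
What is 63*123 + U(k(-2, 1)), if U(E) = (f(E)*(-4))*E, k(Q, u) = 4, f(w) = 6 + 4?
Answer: 7589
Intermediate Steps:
f(w) = 10
U(E) = -40*E (U(E) = (10*(-4))*E = -40*E)
63*123 + U(k(-2, 1)) = 63*123 - 40*4 = 7749 - 160 = 7589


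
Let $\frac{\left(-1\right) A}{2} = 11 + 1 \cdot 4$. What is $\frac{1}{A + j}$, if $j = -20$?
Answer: $- \frac{1}{50} \approx -0.02$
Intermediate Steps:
$A = -30$ ($A = - 2 \left(11 + 1 \cdot 4\right) = - 2 \left(11 + 4\right) = \left(-2\right) 15 = -30$)
$\frac{1}{A + j} = \frac{1}{-30 - 20} = \frac{1}{-50} = - \frac{1}{50}$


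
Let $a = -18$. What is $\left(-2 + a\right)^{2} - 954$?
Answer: $-554$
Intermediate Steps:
$\left(-2 + a\right)^{2} - 954 = \left(-2 - 18\right)^{2} - 954 = \left(-20\right)^{2} - 954 = 400 - 954 = -554$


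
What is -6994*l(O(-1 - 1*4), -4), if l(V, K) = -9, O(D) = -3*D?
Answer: 62946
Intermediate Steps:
-6994*l(O(-1 - 1*4), -4) = -6994*(-9) = 62946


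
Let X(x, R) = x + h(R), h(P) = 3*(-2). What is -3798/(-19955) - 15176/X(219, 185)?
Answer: -302028106/4250415 ≈ -71.058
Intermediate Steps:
h(P) = -6
X(x, R) = -6 + x (X(x, R) = x - 6 = -6 + x)
-3798/(-19955) - 15176/X(219, 185) = -3798/(-19955) - 15176/(-6 + 219) = -3798*(-1/19955) - 15176/213 = 3798/19955 - 15176*1/213 = 3798/19955 - 15176/213 = -302028106/4250415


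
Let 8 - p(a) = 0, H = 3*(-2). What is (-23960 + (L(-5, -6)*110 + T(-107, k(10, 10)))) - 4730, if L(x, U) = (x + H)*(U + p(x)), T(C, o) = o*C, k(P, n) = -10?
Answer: -30040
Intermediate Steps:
H = -6
p(a) = 8 (p(a) = 8 - 1*0 = 8 + 0 = 8)
T(C, o) = C*o
L(x, U) = (-6 + x)*(8 + U) (L(x, U) = (x - 6)*(U + 8) = (-6 + x)*(8 + U))
(-23960 + (L(-5, -6)*110 + T(-107, k(10, 10)))) - 4730 = (-23960 + ((-48 - 6*(-6) + 8*(-5) - 6*(-5))*110 - 107*(-10))) - 4730 = (-23960 + ((-48 + 36 - 40 + 30)*110 + 1070)) - 4730 = (-23960 + (-22*110 + 1070)) - 4730 = (-23960 + (-2420 + 1070)) - 4730 = (-23960 - 1350) - 4730 = -25310 - 4730 = -30040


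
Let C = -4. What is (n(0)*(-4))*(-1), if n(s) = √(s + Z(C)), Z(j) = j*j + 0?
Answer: 16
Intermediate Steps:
Z(j) = j² (Z(j) = j² + 0 = j²)
n(s) = √(16 + s) (n(s) = √(s + (-4)²) = √(s + 16) = √(16 + s))
(n(0)*(-4))*(-1) = (√(16 + 0)*(-4))*(-1) = (√16*(-4))*(-1) = (4*(-4))*(-1) = -16*(-1) = 16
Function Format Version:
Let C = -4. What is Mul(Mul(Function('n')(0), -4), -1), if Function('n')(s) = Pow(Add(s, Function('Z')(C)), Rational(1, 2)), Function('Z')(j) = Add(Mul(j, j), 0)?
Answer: 16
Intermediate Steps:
Function('Z')(j) = Pow(j, 2) (Function('Z')(j) = Add(Pow(j, 2), 0) = Pow(j, 2))
Function('n')(s) = Pow(Add(16, s), Rational(1, 2)) (Function('n')(s) = Pow(Add(s, Pow(-4, 2)), Rational(1, 2)) = Pow(Add(s, 16), Rational(1, 2)) = Pow(Add(16, s), Rational(1, 2)))
Mul(Mul(Function('n')(0), -4), -1) = Mul(Mul(Pow(Add(16, 0), Rational(1, 2)), -4), -1) = Mul(Mul(Pow(16, Rational(1, 2)), -4), -1) = Mul(Mul(4, -4), -1) = Mul(-16, -1) = 16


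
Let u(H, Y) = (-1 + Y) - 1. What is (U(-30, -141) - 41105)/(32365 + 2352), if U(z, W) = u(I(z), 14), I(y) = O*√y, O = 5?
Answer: -41093/34717 ≈ -1.1837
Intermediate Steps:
I(y) = 5*√y
u(H, Y) = -2 + Y
U(z, W) = 12 (U(z, W) = -2 + 14 = 12)
(U(-30, -141) - 41105)/(32365 + 2352) = (12 - 41105)/(32365 + 2352) = -41093/34717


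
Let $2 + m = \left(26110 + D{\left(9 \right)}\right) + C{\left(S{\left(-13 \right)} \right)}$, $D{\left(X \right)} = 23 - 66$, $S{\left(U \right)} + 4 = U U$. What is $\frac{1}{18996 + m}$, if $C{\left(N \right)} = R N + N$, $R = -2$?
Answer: $\frac{1}{44896} \approx 2.2274 \cdot 10^{-5}$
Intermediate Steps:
$S{\left(U \right)} = -4 + U^{2}$ ($S{\left(U \right)} = -4 + U U = -4 + U^{2}$)
$C{\left(N \right)} = - N$ ($C{\left(N \right)} = - 2 N + N = - N$)
$D{\left(X \right)} = -43$ ($D{\left(X \right)} = 23 - 66 = -43$)
$m = 25900$ ($m = -2 + \left(\left(26110 - 43\right) - \left(-4 + \left(-13\right)^{2}\right)\right) = -2 + \left(26067 - \left(-4 + 169\right)\right) = -2 + \left(26067 - 165\right) = -2 + 25902 = 25900$)
$\frac{1}{18996 + m} = \frac{1}{18996 + 25900} = \frac{1}{44896}$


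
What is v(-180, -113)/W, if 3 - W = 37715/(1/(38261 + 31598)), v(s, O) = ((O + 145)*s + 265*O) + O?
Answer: 17909/1317366091 ≈ 1.3595e-5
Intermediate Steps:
v(s, O) = 266*O + s*(145 + O) (v(s, O) = ((145 + O)*s + 265*O) + O = (s*(145 + O) + 265*O) + O = (265*O + s*(145 + O)) + O = 266*O + s*(145 + O))
W = -2634732182 (W = 3 - 37715/(1/(38261 + 31598)) = 3 - 37715/(1/69859) = 3 - 37715/1/69859 = 3 - 37715*69859 = 3 - 1*2634732185 = 3 - 2634732185 = -2634732182)
v(-180, -113)/W = (145*(-180) + 266*(-113) - 113*(-180))/(-2634732182) = (-26100 - 30058 + 20340)*(-1/2634732182) = -35818*(-1/2634732182) = 17909/1317366091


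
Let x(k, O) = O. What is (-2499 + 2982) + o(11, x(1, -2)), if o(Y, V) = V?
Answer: 481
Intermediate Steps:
(-2499 + 2982) + o(11, x(1, -2)) = (-2499 + 2982) - 2 = 483 - 2 = 481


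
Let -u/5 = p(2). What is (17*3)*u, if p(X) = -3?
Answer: 765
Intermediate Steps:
u = 15 (u = -5*(-3) = 15)
(17*3)*u = (17*3)*15 = 51*15 = 765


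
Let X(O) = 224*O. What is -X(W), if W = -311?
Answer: 69664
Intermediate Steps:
-X(W) = -224*(-311) = -1*(-69664) = 69664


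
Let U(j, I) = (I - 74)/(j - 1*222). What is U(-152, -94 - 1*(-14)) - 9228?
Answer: -156869/17 ≈ -9227.6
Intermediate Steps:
U(j, I) = (-74 + I)/(-222 + j) (U(j, I) = (-74 + I)/(j - 222) = (-74 + I)/(-222 + j))
U(-152, -94 - 1*(-14)) - 9228 = (-74 + (-94 - 1*(-14)))/(-222 - 152) - 9228 = (-74 + (-94 + 14))/(-374) - 9228 = -(-74 - 80)/374 - 9228 = -1/374*(-154) - 9228 = 7/17 - 9228 = -156869/17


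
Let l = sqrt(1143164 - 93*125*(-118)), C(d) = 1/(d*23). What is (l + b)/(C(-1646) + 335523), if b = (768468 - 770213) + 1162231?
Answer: 43933678988/12702229733 + 37858*sqrt(2514914)/12702229733 ≈ 3.4635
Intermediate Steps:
b = 1160486 (b = -1745 + 1162231 = 1160486)
C(d) = 1/(23*d)
l = sqrt(2514914) (l = sqrt(1143164 - 11625*(-118)) = sqrt(1143164 + 1371750) = sqrt(2514914) ≈ 1585.8)
(l + b)/(C(-1646) + 335523) = (sqrt(2514914) + 1160486)/((1/23)/(-1646) + 335523) = (1160486 + sqrt(2514914))/((1/23)*(-1/1646) + 335523) = (1160486 + sqrt(2514914))/(-1/37858 + 335523) = (1160486 + sqrt(2514914))/(12702229733/37858) = (1160486 + sqrt(2514914))*(37858/12702229733) = 43933678988/12702229733 + 37858*sqrt(2514914)/12702229733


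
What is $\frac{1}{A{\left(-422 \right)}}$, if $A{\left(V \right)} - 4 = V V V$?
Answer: $- \frac{1}{75151444} \approx -1.3306 \cdot 10^{-8}$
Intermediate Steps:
$A{\left(V \right)} = 4 + V^{3}$ ($A{\left(V \right)} = 4 + V V V = 4 + V^{2} V = 4 + V^{3}$)
$\frac{1}{A{\left(-422 \right)}} = \frac{1}{4 + \left(-422\right)^{3}} = \frac{1}{4 - 75151448} = \frac{1}{-75151444} = - \frac{1}{75151444}$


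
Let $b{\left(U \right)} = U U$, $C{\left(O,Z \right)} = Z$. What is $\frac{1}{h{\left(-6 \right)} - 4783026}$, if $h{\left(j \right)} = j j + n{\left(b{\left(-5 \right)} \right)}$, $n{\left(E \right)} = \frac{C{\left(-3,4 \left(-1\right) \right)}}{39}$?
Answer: $- \frac{39}{186536614} \approx -2.0907 \cdot 10^{-7}$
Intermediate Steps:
$b{\left(U \right)} = U^{2}$
$n{\left(E \right)} = - \frac{4}{39}$ ($n{\left(E \right)} = \frac{4 \left(-1\right)}{39} = \left(-4\right) \frac{1}{39} = - \frac{4}{39}$)
$h{\left(j \right)} = - \frac{4}{39} + j^{2}$ ($h{\left(j \right)} = j j - \frac{4}{39} = j^{2} - \frac{4}{39} = - \frac{4}{39} + j^{2}$)
$\frac{1}{h{\left(-6 \right)} - 4783026} = \frac{1}{\left(- \frac{4}{39} + \left(-6\right)^{2}\right) - 4783026} = \frac{1}{\left(- \frac{4}{39} + 36\right) - 4783026} = \frac{1}{\frac{1400}{39} - 4783026} = \frac{1}{- \frac{186536614}{39}} = - \frac{39}{186536614}$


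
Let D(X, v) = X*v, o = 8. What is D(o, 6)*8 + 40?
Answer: 424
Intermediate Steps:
D(o, 6)*8 + 40 = (8*6)*8 + 40 = 48*8 + 40 = 384 + 40 = 424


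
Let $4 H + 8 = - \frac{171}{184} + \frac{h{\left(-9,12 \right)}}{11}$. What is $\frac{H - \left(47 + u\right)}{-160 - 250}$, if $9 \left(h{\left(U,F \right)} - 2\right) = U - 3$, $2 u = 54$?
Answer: $\frac{1851163}{9958080} \approx 0.1859$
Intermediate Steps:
$u = 27$ ($u = \frac{1}{2} \cdot 54 = 27$)
$h{\left(U,F \right)} = \frac{5}{3} + \frac{U}{9}$ ($h{\left(U,F \right)} = 2 + \frac{U - 3}{9} = 2 + \frac{-3 + U}{9} = 2 + \left(- \frac{1}{3} + \frac{U}{9}\right) = \frac{5}{3} + \frac{U}{9}$)
$H = - \frac{53851}{24288}$ ($H = -2 + \frac{- \frac{171}{184} + \frac{\frac{5}{3} + \frac{1}{9} \left(-9\right)}{11}}{4} = -2 + \frac{\left(-171\right) \frac{1}{184} + \left(\frac{5}{3} - 1\right) \frac{1}{11}}{4} = -2 + \frac{- \frac{171}{184} + \frac{2}{3} \cdot \frac{1}{11}}{4} = -2 + \frac{- \frac{171}{184} + \frac{2}{33}}{4} = -2 + \frac{1}{4} \left(- \frac{5275}{6072}\right) = -2 - \frac{5275}{24288} = - \frac{53851}{24288} \approx -2.2172$)
$\frac{H - \left(47 + u\right)}{-160 - 250} = \frac{- \frac{53851}{24288} - 74}{-160 - 250} = \frac{- \frac{53851}{24288} - 74}{-410} = \left(- \frac{53851}{24288} - 74\right) \left(- \frac{1}{410}\right) = \left(- \frac{1851163}{24288}\right) \left(- \frac{1}{410}\right) = \frac{1851163}{9958080}$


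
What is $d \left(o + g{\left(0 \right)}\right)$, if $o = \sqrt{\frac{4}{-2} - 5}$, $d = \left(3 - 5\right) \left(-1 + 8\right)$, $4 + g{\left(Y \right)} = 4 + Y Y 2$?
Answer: $- 14 i \sqrt{7} \approx - 37.041 i$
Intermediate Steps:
$g{\left(Y \right)} = 2 Y^{2}$ ($g{\left(Y \right)} = -4 + \left(4 + Y Y 2\right) = -4 + \left(4 + Y^{2} \cdot 2\right) = -4 + \left(4 + 2 Y^{2}\right) = 2 Y^{2}$)
$d = -14$ ($d = \left(-2\right) 7 = -14$)
$o = i \sqrt{7}$ ($o = \sqrt{4 \left(- \frac{1}{2}\right) - 5} = \sqrt{-2 - 5} = \sqrt{-7} = i \sqrt{7} \approx 2.6458 i$)
$d \left(o + g{\left(0 \right)}\right) = - 14 \left(i \sqrt{7} + 2 \cdot 0^{2}\right) = - 14 \left(i \sqrt{7} + 2 \cdot 0\right) = - 14 \left(i \sqrt{7} + 0\right) = - 14 i \sqrt{7}$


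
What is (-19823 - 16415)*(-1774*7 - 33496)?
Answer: 1663831532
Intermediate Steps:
(-19823 - 16415)*(-1774*7 - 33496) = -36238*(-12418 - 33496) = -36238*(-45914) = 1663831532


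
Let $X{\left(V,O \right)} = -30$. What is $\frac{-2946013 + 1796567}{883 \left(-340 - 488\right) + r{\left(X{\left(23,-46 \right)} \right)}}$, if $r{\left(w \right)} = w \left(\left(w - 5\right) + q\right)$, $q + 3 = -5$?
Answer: $\frac{574723}{364917} \approx 1.5749$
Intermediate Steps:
$q = -8$ ($q = -3 - 5 = -8$)
$r{\left(w \right)} = w \left(-13 + w\right)$ ($r{\left(w \right)} = w \left(\left(w - 5\right) - 8\right) = w \left(\left(-5 + w\right) - 8\right) = w \left(-13 + w\right)$)
$\frac{-2946013 + 1796567}{883 \left(-340 - 488\right) + r{\left(X{\left(23,-46 \right)} \right)}} = \frac{-2946013 + 1796567}{883 \left(-340 - 488\right) - 30 \left(-13 - 30\right)} = - \frac{1149446}{883 \left(-828\right) - -1290} = - \frac{1149446}{-731124 + 1290} = - \frac{1149446}{-729834} = \left(-1149446\right) \left(- \frac{1}{729834}\right) = \frac{574723}{364917}$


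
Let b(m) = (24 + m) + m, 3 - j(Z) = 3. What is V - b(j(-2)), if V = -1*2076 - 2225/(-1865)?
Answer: -782855/373 ≈ -2098.8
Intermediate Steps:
j(Z) = 0 (j(Z) = 3 - 1*3 = 3 - 3 = 0)
b(m) = 24 + 2*m
V = -773903/373 (V = -2076 - 2225*(-1)/1865 = -2076 - 1*(-445/373) = -2076 + 445/373 = -773903/373 ≈ -2074.8)
V - b(j(-2)) = -773903/373 - (24 + 2*0) = -773903/373 - (24 + 0) = -773903/373 - 1*24 = -773903/373 - 24 = -782855/373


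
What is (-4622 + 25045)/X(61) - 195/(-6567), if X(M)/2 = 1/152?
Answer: 3397652037/2189 ≈ 1.5521e+6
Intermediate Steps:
X(M) = 1/76 (X(M) = 2/152 = 2*(1/152) = 1/76)
(-4622 + 25045)/X(61) - 195/(-6567) = (-4622 + 25045)/(1/76) - 195/(-6567) = 20423*76 - 195*(-1/6567) = 1552148 + 65/2189 = 3397652037/2189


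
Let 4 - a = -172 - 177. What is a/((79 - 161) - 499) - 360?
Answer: -209513/581 ≈ -360.61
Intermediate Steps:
a = 353 (a = 4 - (-172 - 177) = 4 - 1*(-349) = 4 + 349 = 353)
a/((79 - 161) - 499) - 360 = 353/((79 - 161) - 499) - 360 = 353/(-82 - 499) - 360 = 353/(-581) - 360 = -1/581*353 - 360 = -353/581 - 360 = -209513/581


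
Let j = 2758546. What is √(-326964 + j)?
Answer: √2431582 ≈ 1559.4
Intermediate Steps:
√(-326964 + j) = √(-326964 + 2758546) = √2431582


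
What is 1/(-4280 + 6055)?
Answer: 1/1775 ≈ 0.00056338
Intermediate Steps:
1/(-4280 + 6055) = 1/1775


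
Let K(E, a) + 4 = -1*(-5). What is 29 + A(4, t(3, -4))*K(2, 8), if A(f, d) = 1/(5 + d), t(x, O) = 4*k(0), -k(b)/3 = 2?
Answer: 550/19 ≈ 28.947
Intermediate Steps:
k(b) = -6 (k(b) = -3*2 = -6)
K(E, a) = 1 (K(E, a) = -4 - 1*(-5) = -4 + 5 = 1)
t(x, O) = -24 (t(x, O) = 4*(-6) = -24)
29 + A(4, t(3, -4))*K(2, 8) = 29 + 1/(5 - 24) = 29 + 1/(-19) = 29 - 1/19*1 = 29 - 1/19 = 550/19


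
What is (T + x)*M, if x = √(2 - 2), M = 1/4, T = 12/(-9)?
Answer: -⅓ ≈ -0.33333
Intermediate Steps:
T = -4/3 (T = 12*(-⅑) = -4/3 ≈ -1.3333)
M = ¼ ≈ 0.25000
x = 0 (x = √0 = 0)
(T + x)*M = (-4/3 + 0)*(¼) = -4/3*¼ = -⅓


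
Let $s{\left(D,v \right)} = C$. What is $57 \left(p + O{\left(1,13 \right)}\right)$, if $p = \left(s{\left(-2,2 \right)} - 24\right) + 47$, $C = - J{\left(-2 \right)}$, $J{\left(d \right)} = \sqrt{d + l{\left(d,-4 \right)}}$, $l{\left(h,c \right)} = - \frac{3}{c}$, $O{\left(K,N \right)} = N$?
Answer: $2052 - \frac{57 i \sqrt{5}}{2} \approx 2052.0 - 63.728 i$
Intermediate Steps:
$J{\left(d \right)} = \sqrt{\frac{3}{4} + d}$ ($J{\left(d \right)} = \sqrt{d - \frac{3}{-4}} = \sqrt{d - - \frac{3}{4}} = \sqrt{d + \frac{3}{4}} = \sqrt{\frac{3}{4} + d}$)
$C = - \frac{i \sqrt{5}}{2}$ ($C = - \frac{\sqrt{3 + 4 \left(-2\right)}}{2} = - \frac{\sqrt{3 - 8}}{2} = - \frac{\sqrt{-5}}{2} = - \frac{i \sqrt{5}}{2} \approx - 1.118 i$)
$s{\left(D,v \right)} = - \frac{i \sqrt{5}}{2}$
$p = 23 - \frac{i \sqrt{5}}{2}$ ($p = \left(- \frac{i \sqrt{5}}{2} - 24\right) + 47 = \left(-24 - \frac{i \sqrt{5}}{2}\right) + 47 = 23 - \frac{i \sqrt{5}}{2} \approx 23.0 - 1.118 i$)
$57 \left(p + O{\left(1,13 \right)}\right) = 57 \left(\left(23 - \frac{i \sqrt{5}}{2}\right) + 13\right) = 57 \left(36 - \frac{i \sqrt{5}}{2}\right) = 2052 - \frac{57 i \sqrt{5}}{2}$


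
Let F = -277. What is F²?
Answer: 76729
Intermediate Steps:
F² = (-277)² = 76729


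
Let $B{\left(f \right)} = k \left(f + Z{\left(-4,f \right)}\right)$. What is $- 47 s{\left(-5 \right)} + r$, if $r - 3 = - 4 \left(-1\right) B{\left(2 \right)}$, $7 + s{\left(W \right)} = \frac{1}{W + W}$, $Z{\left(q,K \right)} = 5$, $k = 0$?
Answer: $\frac{3367}{10} \approx 336.7$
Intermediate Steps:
$B{\left(f \right)} = 0$ ($B{\left(f \right)} = 0 \left(f + 5\right) = 0 \left(5 + f\right) = 0$)
$s{\left(W \right)} = -7 + \frac{1}{2 W}$ ($s{\left(W \right)} = -7 + \frac{1}{W + W} = -7 + \frac{1}{2 W}$)
$r = 3$ ($r = 3 - 4 \left(-1\right) 0 = 3 - \left(-4\right) 0 = 3 - 0 = 3 + 0 = 3$)
$- 47 s{\left(-5 \right)} + r = - 47 \left(-7 + \frac{1}{2 \left(-5\right)}\right) + 3 = - 47 \left(-7 + \frac{1}{2} \left(- \frac{1}{5}\right)\right) + 3 = - 47 \left(-7 - \frac{1}{10}\right) + 3 = \left(-47\right) \left(- \frac{71}{10}\right) + 3 = \frac{3337}{10} + 3 = \frac{3367}{10}$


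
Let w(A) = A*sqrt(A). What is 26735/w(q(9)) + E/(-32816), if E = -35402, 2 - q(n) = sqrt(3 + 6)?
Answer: 17701/16408 + 26735*I ≈ 1.0788 + 26735.0*I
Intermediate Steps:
q(n) = -1 (q(n) = 2 - sqrt(3 + 6) = 2 - sqrt(9) = 2 - 1*3 = 2 - 3 = -1)
w(A) = A**(3/2)
26735/w(q(9)) + E/(-32816) = 26735/((-1)**(3/2)) - 35402/(-32816) = 26735/((-I)) - 35402*(-1/32816) = 26735*I + 17701/16408 = 17701/16408 + 26735*I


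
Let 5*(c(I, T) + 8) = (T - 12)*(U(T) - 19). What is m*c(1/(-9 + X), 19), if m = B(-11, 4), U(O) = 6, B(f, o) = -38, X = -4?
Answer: 4978/5 ≈ 995.60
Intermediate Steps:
c(I, T) = 116/5 - 13*T/5 (c(I, T) = -8 + ((T - 12)*(6 - 19))/5 = -8 + ((-12 + T)*(-13))/5 = -8 + (156 - 13*T)/5 = -8 + (156/5 - 13*T/5) = 116/5 - 13*T/5)
m = -38
m*c(1/(-9 + X), 19) = -38*(116/5 - 13/5*19) = -38*(116/5 - 247/5) = -38*(-131/5) = 4978/5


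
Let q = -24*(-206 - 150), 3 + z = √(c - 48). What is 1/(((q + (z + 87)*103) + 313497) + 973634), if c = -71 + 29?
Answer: 1304327/1701269877739 - 309*I*√10/1701269877739 ≈ 7.6668e-7 - 5.7436e-10*I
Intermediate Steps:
c = -42
z = -3 + 3*I*√10 (z = -3 + √(-42 - 48) = -3 + √(-90) = -3 + 3*I*√10 ≈ -3.0 + 9.4868*I)
q = 8544 (q = -24*(-356) = 8544)
1/(((q + (z + 87)*103) + 313497) + 973634) = 1/(((8544 + ((-3 + 3*I*√10) + 87)*103) + 313497) + 973634) = 1/(((8544 + (84 + 3*I*√10)*103) + 313497) + 973634) = 1/(((8544 + (8652 + 309*I*√10)) + 313497) + 973634) = 1/(((17196 + 309*I*√10) + 313497) + 973634) = 1/((330693 + 309*I*√10) + 973634) = 1/(1304327 + 309*I*√10)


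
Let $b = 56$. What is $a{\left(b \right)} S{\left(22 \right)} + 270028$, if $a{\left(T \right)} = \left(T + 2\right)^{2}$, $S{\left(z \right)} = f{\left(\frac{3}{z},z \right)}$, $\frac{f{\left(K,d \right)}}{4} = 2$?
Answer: $296940$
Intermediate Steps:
$f{\left(K,d \right)} = 8$ ($f{\left(K,d \right)} = 4 \cdot 2 = 8$)
$S{\left(z \right)} = 8$
$a{\left(T \right)} = \left(2 + T\right)^{2}$
$a{\left(b \right)} S{\left(22 \right)} + 270028 = \left(2 + 56\right)^{2} \cdot 8 + 270028 = 58^{2} \cdot 8 + 270028 = 3364 \cdot 8 + 270028 = 26912 + 270028 = 296940$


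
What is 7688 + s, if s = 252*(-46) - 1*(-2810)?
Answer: -1094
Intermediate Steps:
s = -8782 (s = -11592 + 2810 = -8782)
7688 + s = 7688 - 8782 = -1094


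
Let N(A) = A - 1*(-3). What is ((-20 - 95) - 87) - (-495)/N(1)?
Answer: -313/4 ≈ -78.250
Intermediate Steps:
N(A) = 3 + A (N(A) = A + 3 = 3 + A)
((-20 - 95) - 87) - (-495)/N(1) = ((-20 - 95) - 87) - (-495)/(3 + 1) = (-115 - 87) - (-495)/4 = -202 - (-495)/4 = -202 - 1*(-495/4) = -202 + 495/4 = -313/4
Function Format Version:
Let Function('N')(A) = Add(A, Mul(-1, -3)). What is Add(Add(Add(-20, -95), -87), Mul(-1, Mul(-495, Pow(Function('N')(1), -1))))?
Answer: Rational(-313, 4) ≈ -78.250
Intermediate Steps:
Function('N')(A) = Add(3, A) (Function('N')(A) = Add(A, 3) = Add(3, A))
Add(Add(Add(-20, -95), -87), Mul(-1, Mul(-495, Pow(Function('N')(1), -1)))) = Add(Add(Add(-20, -95), -87), Mul(-1, Mul(-495, Pow(Add(3, 1), -1)))) = Add(Add(-115, -87), Mul(-1, Mul(-495, Pow(4, -1)))) = Add(-202, Mul(-1, Mul(-495, Rational(1, 4)))) = Add(-202, Mul(-1, Rational(-495, 4))) = Add(-202, Rational(495, 4)) = Rational(-313, 4)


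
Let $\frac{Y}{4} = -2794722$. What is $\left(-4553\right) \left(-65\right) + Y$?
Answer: $-10882943$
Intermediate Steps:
$Y = -11178888$ ($Y = 4 \left(-2794722\right) = -11178888$)
$\left(-4553\right) \left(-65\right) + Y = \left(-4553\right) \left(-65\right) - 11178888 = 295945 - 11178888 = -10882943$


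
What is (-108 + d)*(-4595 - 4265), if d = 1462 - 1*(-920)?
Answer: -20147640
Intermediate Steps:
d = 2382 (d = 1462 + 920 = 2382)
(-108 + d)*(-4595 - 4265) = (-108 + 2382)*(-4595 - 4265) = 2274*(-8860) = -20147640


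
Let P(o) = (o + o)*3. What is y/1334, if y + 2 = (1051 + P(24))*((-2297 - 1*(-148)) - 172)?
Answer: -2773597/1334 ≈ -2079.2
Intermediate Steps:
P(o) = 6*o (P(o) = (2*o)*3 = 6*o)
y = -2773597 (y = -2 + (1051 + 6*24)*((-2297 - 1*(-148)) - 172) = -2 + (1051 + 144)*((-2297 + 148) - 172) = -2 + 1195*(-2149 - 172) = -2 + 1195*(-2321) = -2 - 2773595 = -2773597)
y/1334 = -2773597/1334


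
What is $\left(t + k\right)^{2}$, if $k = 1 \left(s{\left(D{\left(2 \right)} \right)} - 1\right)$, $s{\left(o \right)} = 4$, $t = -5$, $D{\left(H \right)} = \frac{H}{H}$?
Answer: $4$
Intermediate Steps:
$D{\left(H \right)} = 1$
$k = 3$ ($k = 1 \left(4 - 1\right) = 1 \cdot 3 = 3$)
$\left(t + k\right)^{2} = \left(-5 + 3\right)^{2} = \left(-2\right)^{2} = 4$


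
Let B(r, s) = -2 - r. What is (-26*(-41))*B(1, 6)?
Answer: -3198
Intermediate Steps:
(-26*(-41))*B(1, 6) = (-26*(-41))*(-2 - 1*1) = 1066*(-2 - 1) = 1066*(-3) = -3198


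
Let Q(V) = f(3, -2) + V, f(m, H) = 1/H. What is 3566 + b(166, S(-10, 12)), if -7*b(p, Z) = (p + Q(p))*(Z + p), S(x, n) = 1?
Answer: -60797/14 ≈ -4342.6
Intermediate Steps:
Q(V) = -1/2 + V (Q(V) = 1/(-2) + V = -1/2 + V)
b(p, Z) = -(-1/2 + 2*p)*(Z + p)/7 (b(p, Z) = -(p + (-1/2 + p))*(Z + p)/7 = -(-1/2 + 2*p)*(Z + p)/7)
3566 + b(166, S(-10, 12)) = 3566 + (-2/7*166**2 + (1/14)*1 + (1/14)*166 - 2/7*1*166) = 3566 + (-2/7*27556 + 1/14 + 83/7 - 332/7) = 3566 + (-55112/7 + 1/14 + 83/7 - 332/7) = 3566 - 110721/14 = -60797/14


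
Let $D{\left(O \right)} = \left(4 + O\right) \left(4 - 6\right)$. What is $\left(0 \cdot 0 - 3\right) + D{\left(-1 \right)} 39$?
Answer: $-237$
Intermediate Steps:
$D{\left(O \right)} = -8 - 2 O$ ($D{\left(O \right)} = \left(4 + O\right) \left(-2\right) = -8 - 2 O$)
$\left(0 \cdot 0 - 3\right) + D{\left(-1 \right)} 39 = \left(0 \cdot 0 - 3\right) + \left(-8 - -2\right) 39 = \left(0 - 3\right) + \left(-8 + 2\right) 39 = -3 - 234 = -237$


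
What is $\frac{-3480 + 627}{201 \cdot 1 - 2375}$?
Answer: $\frac{2853}{2174} \approx 1.3123$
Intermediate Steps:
$\frac{-3480 + 627}{201 \cdot 1 - 2375} = - \frac{2853}{201 - 2375} = - \frac{2853}{-2174} = \left(-2853\right) \left(- \frac{1}{2174}\right) = \frac{2853}{2174}$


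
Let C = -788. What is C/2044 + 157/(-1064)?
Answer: -5915/11096 ≈ -0.53308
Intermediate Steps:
C/2044 + 157/(-1064) = -788/2044 + 157/(-1064) = -788*1/2044 + 157*(-1/1064) = -197/511 - 157/1064 = -5915/11096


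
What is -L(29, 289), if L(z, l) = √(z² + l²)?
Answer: -√84362 ≈ -290.45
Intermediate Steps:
L(z, l) = √(l² + z²)
-L(29, 289) = -√(289² + 29²) = -√(83521 + 841) = -√84362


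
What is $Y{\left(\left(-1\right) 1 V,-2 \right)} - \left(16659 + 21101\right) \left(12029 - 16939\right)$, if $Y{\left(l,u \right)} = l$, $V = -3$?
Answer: $185401603$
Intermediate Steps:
$Y{\left(\left(-1\right) 1 V,-2 \right)} - \left(16659 + 21101\right) \left(12029 - 16939\right) = \left(-1\right) 1 \left(-3\right) - \left(16659 + 21101\right) \left(12029 - 16939\right) = \left(-1\right) \left(-3\right) - 37760 \left(-4910\right) = 3 - -185401600 = 3 + 185401600 = 185401603$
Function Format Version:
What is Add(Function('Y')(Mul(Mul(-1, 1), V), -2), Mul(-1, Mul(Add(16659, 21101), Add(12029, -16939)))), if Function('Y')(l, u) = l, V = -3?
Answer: 185401603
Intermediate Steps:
Add(Function('Y')(Mul(Mul(-1, 1), V), -2), Mul(-1, Mul(Add(16659, 21101), Add(12029, -16939)))) = Add(Mul(Mul(-1, 1), -3), Mul(-1, Mul(Add(16659, 21101), Add(12029, -16939)))) = Add(Mul(-1, -3), Mul(-1, Mul(37760, -4910))) = Add(3, Mul(-1, -185401600)) = Add(3, 185401600) = 185401603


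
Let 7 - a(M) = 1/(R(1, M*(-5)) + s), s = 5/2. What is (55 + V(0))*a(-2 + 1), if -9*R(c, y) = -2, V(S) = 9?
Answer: 20800/49 ≈ 424.49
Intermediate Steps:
s = 5/2 (s = 5*(1/2) = 5/2 ≈ 2.5000)
R(c, y) = 2/9 (R(c, y) = -1/9*(-2) = 2/9)
a(M) = 325/49 (a(M) = 7 - 1/(2/9 + 5/2) = 7 - 1/49/18 = 7 - 1*18/49 = 7 - 18/49 = 325/49)
(55 + V(0))*a(-2 + 1) = (55 + 9)*(325/49) = 64*(325/49) = 20800/49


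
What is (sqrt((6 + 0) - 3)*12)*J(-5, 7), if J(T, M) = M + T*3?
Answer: -96*sqrt(3) ≈ -166.28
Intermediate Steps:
J(T, M) = M + 3*T
(sqrt((6 + 0) - 3)*12)*J(-5, 7) = (sqrt((6 + 0) - 3)*12)*(7 + 3*(-5)) = (sqrt(6 - 3)*12)*(7 - 15) = (sqrt(3)*12)*(-8) = (12*sqrt(3))*(-8) = -96*sqrt(3)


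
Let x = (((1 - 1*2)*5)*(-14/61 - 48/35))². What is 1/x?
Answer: 182329/11682724 ≈ 0.015607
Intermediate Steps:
x = 11682724/182329 (x = (((1 - 2)*5)*(-14*1/61 - 48*1/35))² = ((-1*5)*(-14/61 - 48/35))² = (-5*(-3418/2135))² = (3418/427)² = 11682724/182329 ≈ 64.075)
1/x = 1/(11682724/182329) = 182329/11682724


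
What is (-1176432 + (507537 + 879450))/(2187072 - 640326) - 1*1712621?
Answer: -882996490237/515582 ≈ -1.7126e+6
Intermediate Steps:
(-1176432 + (507537 + 879450))/(2187072 - 640326) - 1*1712621 = (-1176432 + 1386987)/1546746 - 1712621 = 210555*(1/1546746) - 1712621 = 70185/515582 - 1712621 = -882996490237/515582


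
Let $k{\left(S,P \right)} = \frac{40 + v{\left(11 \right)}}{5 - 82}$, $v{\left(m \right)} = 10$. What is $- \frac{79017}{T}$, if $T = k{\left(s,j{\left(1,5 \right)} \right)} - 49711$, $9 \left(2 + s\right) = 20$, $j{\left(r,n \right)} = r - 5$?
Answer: $\frac{6084309}{3827797} \approx 1.5895$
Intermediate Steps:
$j{\left(r,n \right)} = -5 + r$ ($j{\left(r,n \right)} = r - 5 = -5 + r$)
$s = \frac{2}{9}$ ($s = -2 + \frac{1}{9} \cdot 20 = -2 + \frac{20}{9} = \frac{2}{9} \approx 0.22222$)
$k{\left(S,P \right)} = - \frac{50}{77}$ ($k{\left(S,P \right)} = \frac{40 + 10}{5 - 82} = \frac{50}{-77} = 50 \left(- \frac{1}{77}\right) = - \frac{50}{77}$)
$T = - \frac{3827797}{77}$ ($T = - \frac{50}{77} - 49711 = - \frac{3827797}{77} \approx -49712.0$)
$- \frac{79017}{T} = - \frac{79017}{- \frac{3827797}{77}} = \left(-79017\right) \left(- \frac{77}{3827797}\right) = \frac{6084309}{3827797}$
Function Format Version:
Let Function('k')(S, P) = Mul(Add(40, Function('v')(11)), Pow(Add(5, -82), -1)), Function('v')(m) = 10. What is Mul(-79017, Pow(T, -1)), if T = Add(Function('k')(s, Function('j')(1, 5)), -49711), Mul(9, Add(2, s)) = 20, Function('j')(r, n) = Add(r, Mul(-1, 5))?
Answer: Rational(6084309, 3827797) ≈ 1.5895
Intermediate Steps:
Function('j')(r, n) = Add(-5, r) (Function('j')(r, n) = Add(r, -5) = Add(-5, r))
s = Rational(2, 9) (s = Add(-2, Mul(Rational(1, 9), 20)) = Add(-2, Rational(20, 9)) = Rational(2, 9) ≈ 0.22222)
Function('k')(S, P) = Rational(-50, 77) (Function('k')(S, P) = Mul(Add(40, 10), Pow(Add(5, -82), -1)) = Mul(50, Pow(-77, -1)) = Mul(50, Rational(-1, 77)) = Rational(-50, 77))
T = Rational(-3827797, 77) (T = Add(Rational(-50, 77), -49711) = Rational(-3827797, 77) ≈ -49712.)
Mul(-79017, Pow(T, -1)) = Mul(-79017, Pow(Rational(-3827797, 77), -1)) = Mul(-79017, Rational(-77, 3827797)) = Rational(6084309, 3827797)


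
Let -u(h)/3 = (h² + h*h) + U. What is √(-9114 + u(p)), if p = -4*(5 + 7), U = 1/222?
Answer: I*√125608562/74 ≈ 151.45*I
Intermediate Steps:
U = 1/222 ≈ 0.0045045
p = -48 (p = -4*12 = -48)
u(h) = -1/74 - 6*h² (u(h) = -3*((h² + h*h) + 1/222) = -3*((h² + h²) + 1/222) = -3*(2*h² + 1/222) = -3*(1/222 + 2*h²) = -1/74 - 6*h²)
√(-9114 + u(p)) = √(-9114 + (-1/74 - 6*(-48)²)) = √(-9114 + (-1/74 - 6*2304)) = √(-9114 + (-1/74 - 13824)) = √(-9114 - 1022977/74) = √(-1697413/74) = I*√125608562/74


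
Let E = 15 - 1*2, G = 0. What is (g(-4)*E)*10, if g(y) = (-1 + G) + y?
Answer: -650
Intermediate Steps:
g(y) = -1 + y (g(y) = (-1 + 0) + y = -1 + y)
E = 13 (E = 15 - 2 = 13)
(g(-4)*E)*10 = ((-1 - 4)*13)*10 = -5*13*10 = -65*10 = -650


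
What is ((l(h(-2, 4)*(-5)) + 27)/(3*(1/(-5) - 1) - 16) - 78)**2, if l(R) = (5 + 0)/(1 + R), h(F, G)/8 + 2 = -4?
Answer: 878685013924/139452481 ≈ 6301.0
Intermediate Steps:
h(F, G) = -48 (h(F, G) = -16 + 8*(-4) = -16 - 32 = -48)
l(R) = 5/(1 + R)
((l(h(-2, 4)*(-5)) + 27)/(3*(1/(-5) - 1) - 16) - 78)**2 = ((5/(1 - 48*(-5)) + 27)/(3*(1/(-5) - 1) - 16) - 78)**2 = ((5/(1 + 240) + 27)/(3*(1*(-1/5) - 1) - 16) - 78)**2 = ((5/241 + 27)/(3*(-1/5 - 1) - 16) - 78)**2 = ((5*(1/241) + 27)/(3*(-6/5) - 16) - 78)**2 = ((5/241 + 27)/(-18/5 - 16) - 78)**2 = (6512/(241*(-98/5)) - 78)**2 = ((6512/241)*(-5/98) - 78)**2 = (-16280/11809 - 78)**2 = (-937382/11809)**2 = 878685013924/139452481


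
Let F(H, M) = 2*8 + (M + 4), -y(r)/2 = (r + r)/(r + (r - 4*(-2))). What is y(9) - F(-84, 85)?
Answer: -1383/13 ≈ -106.38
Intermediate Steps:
y(r) = -4*r/(8 + 2*r) (y(r) = -2*(r + r)/(r + (r - 4*(-2))) = -2*2*r/(r + (r + 8)) = -2*2*r/(r + (8 + r)) = -2*2*r/(8 + 2*r) = -4*r/(8 + 2*r))
F(H, M) = 20 + M (F(H, M) = 16 + (4 + M) = 20 + M)
y(9) - F(-84, 85) = -2*9/(4 + 9) - (20 + 85) = -2*9/13 - 1*105 = -2*9*1/13 - 105 = -18/13 - 105 = -1383/13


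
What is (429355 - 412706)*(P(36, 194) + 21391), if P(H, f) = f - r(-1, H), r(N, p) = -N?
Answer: 359352016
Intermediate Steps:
P(H, f) = -1 + f (P(H, f) = f - (-1)*(-1) = f - 1*1 = f - 1 = -1 + f)
(429355 - 412706)*(P(36, 194) + 21391) = (429355 - 412706)*((-1 + 194) + 21391) = 16649*(193 + 21391) = 16649*21584 = 359352016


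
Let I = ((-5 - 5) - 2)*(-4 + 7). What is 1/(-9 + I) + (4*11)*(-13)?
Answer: -25741/45 ≈ -572.02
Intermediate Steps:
I = -36 (I = (-10 - 2)*3 = -12*3 = -36)
1/(-9 + I) + (4*11)*(-13) = 1/(-9 - 36) + (4*11)*(-13) = 1/(-45) + 44*(-13) = -1/45 - 572 = -25741/45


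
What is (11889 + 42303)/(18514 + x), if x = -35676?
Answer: -27096/8581 ≈ -3.1577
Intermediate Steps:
(11889 + 42303)/(18514 + x) = (11889 + 42303)/(18514 - 35676) = 54192/(-17162) = 54192*(-1/17162) = -27096/8581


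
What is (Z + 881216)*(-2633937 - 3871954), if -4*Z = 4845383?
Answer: 8591152677429/4 ≈ 2.1478e+12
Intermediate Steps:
Z = -4845383/4 (Z = -¼*4845383 = -4845383/4 ≈ -1.2113e+6)
(Z + 881216)*(-2633937 - 3871954) = (-4845383/4 + 881216)*(-2633937 - 3871954) = -1320519/4*(-6505891) = 8591152677429/4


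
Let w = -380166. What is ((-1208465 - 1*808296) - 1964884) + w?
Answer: -4361811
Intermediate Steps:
((-1208465 - 1*808296) - 1964884) + w = ((-1208465 - 1*808296) - 1964884) - 380166 = ((-1208465 - 808296) - 1964884) - 380166 = (-2016761 - 1964884) - 380166 = -3981645 - 380166 = -4361811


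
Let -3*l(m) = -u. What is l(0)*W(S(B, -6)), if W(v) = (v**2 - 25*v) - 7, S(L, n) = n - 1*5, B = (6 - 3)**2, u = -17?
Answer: -6613/3 ≈ -2204.3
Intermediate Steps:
B = 9 (B = 3**2 = 9)
S(L, n) = -5 + n (S(L, n) = n - 5 = -5 + n)
l(m) = -17/3 (l(m) = -(-1)*(-17)/3 = -1/3*17 = -17/3)
W(v) = -7 + v**2 - 25*v
l(0)*W(S(B, -6)) = -17*(-7 + (-5 - 6)**2 - 25*(-5 - 6))/3 = -17*(-7 + (-11)**2 - 25*(-11))/3 = -17*(-7 + 121 + 275)/3 = -17/3*389 = -6613/3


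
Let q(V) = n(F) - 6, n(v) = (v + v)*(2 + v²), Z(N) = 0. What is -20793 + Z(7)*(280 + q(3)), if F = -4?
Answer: -20793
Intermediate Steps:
n(v) = 2*v*(2 + v²) (n(v) = (2*v)*(2 + v²) = 2*v*(2 + v²))
q(V) = -150 (q(V) = 2*(-4)*(2 + (-4)²) - 6 = 2*(-4)*(2 + 16) - 6 = 2*(-4)*18 - 6 = -144 - 6 = -150)
-20793 + Z(7)*(280 + q(3)) = -20793 + 0*(280 - 150) = -20793 + 0*130 = -20793 + 0 = -20793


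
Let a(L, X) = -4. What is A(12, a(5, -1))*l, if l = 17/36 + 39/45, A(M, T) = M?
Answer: 241/15 ≈ 16.067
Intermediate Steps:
l = 241/180 (l = 17*(1/36) + 39*(1/45) = 17/36 + 13/15 = 241/180 ≈ 1.3389)
A(12, a(5, -1))*l = 12*(241/180) = 241/15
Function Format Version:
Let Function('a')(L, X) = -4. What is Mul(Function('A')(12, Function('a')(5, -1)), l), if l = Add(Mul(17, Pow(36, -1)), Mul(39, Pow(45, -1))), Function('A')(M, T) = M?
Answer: Rational(241, 15) ≈ 16.067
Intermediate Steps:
l = Rational(241, 180) (l = Add(Mul(17, Rational(1, 36)), Mul(39, Rational(1, 45))) = Add(Rational(17, 36), Rational(13, 15)) = Rational(241, 180) ≈ 1.3389)
Mul(Function('A')(12, Function('a')(5, -1)), l) = Mul(12, Rational(241, 180)) = Rational(241, 15)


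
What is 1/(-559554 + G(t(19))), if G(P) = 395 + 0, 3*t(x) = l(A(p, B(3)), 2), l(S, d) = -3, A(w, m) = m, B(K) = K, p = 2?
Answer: -1/559159 ≈ -1.7884e-6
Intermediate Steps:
t(x) = -1 (t(x) = (1/3)*(-3) = -1)
G(P) = 395
1/(-559554 + G(t(19))) = 1/(-559554 + 395) = 1/(-559159) = -1/559159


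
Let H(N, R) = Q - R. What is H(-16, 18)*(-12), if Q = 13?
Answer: 60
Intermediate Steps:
H(N, R) = 13 - R
H(-16, 18)*(-12) = (13 - 1*18)*(-12) = (13 - 18)*(-12) = -5*(-12) = 60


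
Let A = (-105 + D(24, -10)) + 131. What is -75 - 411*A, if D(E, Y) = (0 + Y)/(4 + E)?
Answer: -148599/14 ≈ -10614.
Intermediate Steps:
D(E, Y) = Y/(4 + E)
A = 359/14 (A = (-105 - 10/(4 + 24)) + 131 = (-105 - 10/28) + 131 = (-105 - 10*1/28) + 131 = (-105 - 5/14) + 131 = -1475/14 + 131 = 359/14 ≈ 25.643)
-75 - 411*A = -75 - 411*359/14 = -75 - 147549/14 = -148599/14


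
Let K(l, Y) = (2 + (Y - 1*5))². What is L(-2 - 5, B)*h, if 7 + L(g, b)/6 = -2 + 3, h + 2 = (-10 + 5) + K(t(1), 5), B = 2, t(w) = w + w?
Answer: 108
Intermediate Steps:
t(w) = 2*w
K(l, Y) = (-3 + Y)² (K(l, Y) = (2 + (Y - 5))² = (2 + (-5 + Y))² = (-3 + Y)²)
h = -3 (h = -2 + ((-10 + 5) + (-3 + 5)²) = -2 + (-5 + 2²) = -2 + (-5 + 4) = -2 - 1 = -3)
L(g, b) = -36 (L(g, b) = -42 + 6*(-2 + 3) = -42 + 6*1 = -42 + 6 = -36)
L(-2 - 5, B)*h = -36*(-3) = 108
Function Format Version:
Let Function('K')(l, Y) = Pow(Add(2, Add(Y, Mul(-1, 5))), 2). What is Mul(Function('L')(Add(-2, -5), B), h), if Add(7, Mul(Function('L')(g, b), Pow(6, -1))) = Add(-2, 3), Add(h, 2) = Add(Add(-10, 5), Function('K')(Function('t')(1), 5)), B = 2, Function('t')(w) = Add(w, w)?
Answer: 108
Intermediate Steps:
Function('t')(w) = Mul(2, w)
Function('K')(l, Y) = Pow(Add(-3, Y), 2) (Function('K')(l, Y) = Pow(Add(2, Add(Y, -5)), 2) = Pow(Add(2, Add(-5, Y)), 2) = Pow(Add(-3, Y), 2))
h = -3 (h = Add(-2, Add(Add(-10, 5), Pow(Add(-3, 5), 2))) = Add(-2, Add(-5, Pow(2, 2))) = Add(-2, Add(-5, 4)) = Add(-2, -1) = -3)
Function('L')(g, b) = -36 (Function('L')(g, b) = Add(-42, Mul(6, Add(-2, 3))) = Add(-42, Mul(6, 1)) = Add(-42, 6) = -36)
Mul(Function('L')(Add(-2, -5), B), h) = Mul(-36, -3) = 108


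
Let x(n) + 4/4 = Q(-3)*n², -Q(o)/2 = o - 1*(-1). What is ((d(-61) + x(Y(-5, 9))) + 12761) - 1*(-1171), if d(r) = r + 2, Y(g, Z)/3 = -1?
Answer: 13908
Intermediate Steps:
Y(g, Z) = -3 (Y(g, Z) = 3*(-1) = -3)
Q(o) = -2 - 2*o (Q(o) = -2*(o - 1*(-1)) = -2*(o + 1) = -2*(1 + o) = -2 - 2*o)
x(n) = -1 + 4*n² (x(n) = -1 + (-2 - 2*(-3))*n² = -1 + (-2 + 6)*n² = -1 + 4*n²)
d(r) = 2 + r
((d(-61) + x(Y(-5, 9))) + 12761) - 1*(-1171) = (((2 - 61) + (-1 + 4*(-3)²)) + 12761) - 1*(-1171) = ((-59 + (-1 + 4*9)) + 12761) + 1171 = ((-59 + (-1 + 36)) + 12761) + 1171 = ((-59 + 35) + 12761) + 1171 = (-24 + 12761) + 1171 = 12737 + 1171 = 13908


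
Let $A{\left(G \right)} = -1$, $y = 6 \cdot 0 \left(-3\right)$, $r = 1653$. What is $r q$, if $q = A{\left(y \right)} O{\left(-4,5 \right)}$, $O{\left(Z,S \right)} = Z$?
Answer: $6612$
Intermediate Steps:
$y = 0$ ($y = 0 \left(-3\right) = 0$)
$q = 4$ ($q = \left(-1\right) \left(-4\right) = 4$)
$r q = 1653 \cdot 4 = 6612$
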